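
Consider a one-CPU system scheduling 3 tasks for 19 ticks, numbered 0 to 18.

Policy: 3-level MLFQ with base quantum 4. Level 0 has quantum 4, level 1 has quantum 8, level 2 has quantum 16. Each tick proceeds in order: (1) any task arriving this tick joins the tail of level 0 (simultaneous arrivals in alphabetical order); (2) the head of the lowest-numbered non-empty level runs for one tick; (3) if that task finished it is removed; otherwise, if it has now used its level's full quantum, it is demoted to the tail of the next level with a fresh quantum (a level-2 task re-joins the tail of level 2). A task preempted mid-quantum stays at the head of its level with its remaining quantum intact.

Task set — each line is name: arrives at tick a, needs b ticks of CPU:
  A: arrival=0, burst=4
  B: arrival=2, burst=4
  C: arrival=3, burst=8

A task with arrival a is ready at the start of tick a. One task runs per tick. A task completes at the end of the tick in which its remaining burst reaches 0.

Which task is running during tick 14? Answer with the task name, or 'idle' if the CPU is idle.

t=0: L0/L1/L2 = A/-/- → run A
t=1: L0/L1/L2 = A/-/- → run A
t=2: L0/L1/L2 = AB/-/- → run A
t=3: L0/L1/L2 = ABC/-/- → run A
t=4: L0/L1/L2 = BC/-/- → run B
t=5: L0/L1/L2 = BC/-/- → run B
t=6: L0/L1/L2 = BC/-/- → run B
t=7: L0/L1/L2 = BC/-/- → run B
t=8: L0/L1/L2 = C/-/- → run C
t=9: L0/L1/L2 = C/-/- → run C
t=10: L0/L1/L2 = C/-/- → run C
t=11: L0/L1/L2 = C/-/- → run C
t=12: L0/L1/L2 = -/C/- → run C
t=13: L0/L1/L2 = -/C/- → run C
t=14: L0/L1/L2 = -/C/- → run C
t=15: L0/L1/L2 = -/C/- → run C
t=16: (idle)
t=17: (idle)
t=18: (idle)

running at tick 14 = C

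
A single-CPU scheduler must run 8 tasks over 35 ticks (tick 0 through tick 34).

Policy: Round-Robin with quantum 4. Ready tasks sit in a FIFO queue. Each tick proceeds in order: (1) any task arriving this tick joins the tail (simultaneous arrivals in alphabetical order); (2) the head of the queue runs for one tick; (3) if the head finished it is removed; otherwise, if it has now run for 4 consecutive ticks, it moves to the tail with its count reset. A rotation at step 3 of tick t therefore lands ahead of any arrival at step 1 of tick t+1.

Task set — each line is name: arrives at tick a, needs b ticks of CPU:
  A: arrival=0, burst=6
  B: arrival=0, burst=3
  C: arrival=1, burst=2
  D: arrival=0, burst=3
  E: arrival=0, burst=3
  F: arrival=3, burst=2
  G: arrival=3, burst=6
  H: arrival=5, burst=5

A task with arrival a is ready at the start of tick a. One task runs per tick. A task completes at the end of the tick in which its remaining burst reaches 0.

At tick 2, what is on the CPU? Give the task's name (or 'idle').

running at tick 2 = A

t=0: queue=[A,B,D,E] q_used=0 → run A
t=1: queue=[A,B,D,E,C] q_used=1 → run A
t=2: queue=[A,B,D,E,C] q_used=2 → run A
t=3: queue=[A,B,D,E,C,F,G] q_used=3 → run A
t=4: queue=[B,D,E,C,F,G,A] q_used=0 → run B
t=5: queue=[B,D,E,C,F,G,A,H] q_used=1 → run B
t=6: queue=[B,D,E,C,F,G,A,H] q_used=2 → run B
t=7: queue=[D,E,C,F,G,A,H] q_used=0 → run D
t=8: queue=[D,E,C,F,G,A,H] q_used=1 → run D
t=9: queue=[D,E,C,F,G,A,H] q_used=2 → run D
t=10: queue=[E,C,F,G,A,H] q_used=0 → run E
t=11: queue=[E,C,F,G,A,H] q_used=1 → run E
t=12: queue=[E,C,F,G,A,H] q_used=2 → run E
t=13: queue=[C,F,G,A,H] q_used=0 → run C
t=14: queue=[C,F,G,A,H] q_used=1 → run C
t=15: queue=[F,G,A,H] q_used=0 → run F
t=16: queue=[F,G,A,H] q_used=1 → run F
t=17: queue=[G,A,H] q_used=0 → run G
t=18: queue=[G,A,H] q_used=1 → run G
t=19: queue=[G,A,H] q_used=2 → run G
t=20: queue=[G,A,H] q_used=3 → run G
t=21: queue=[A,H,G] q_used=0 → run A
t=22: queue=[A,H,G] q_used=1 → run A
t=23: queue=[H,G] q_used=0 → run H
t=24: queue=[H,G] q_used=1 → run H
t=25: queue=[H,G] q_used=2 → run H
t=26: queue=[H,G] q_used=3 → run H
t=27: queue=[G,H] q_used=0 → run G
t=28: queue=[G,H] q_used=1 → run G
t=29: queue=[H] q_used=0 → run H
t=30: (idle)
t=31: (idle)
t=32: (idle)
t=33: (idle)
t=34: (idle)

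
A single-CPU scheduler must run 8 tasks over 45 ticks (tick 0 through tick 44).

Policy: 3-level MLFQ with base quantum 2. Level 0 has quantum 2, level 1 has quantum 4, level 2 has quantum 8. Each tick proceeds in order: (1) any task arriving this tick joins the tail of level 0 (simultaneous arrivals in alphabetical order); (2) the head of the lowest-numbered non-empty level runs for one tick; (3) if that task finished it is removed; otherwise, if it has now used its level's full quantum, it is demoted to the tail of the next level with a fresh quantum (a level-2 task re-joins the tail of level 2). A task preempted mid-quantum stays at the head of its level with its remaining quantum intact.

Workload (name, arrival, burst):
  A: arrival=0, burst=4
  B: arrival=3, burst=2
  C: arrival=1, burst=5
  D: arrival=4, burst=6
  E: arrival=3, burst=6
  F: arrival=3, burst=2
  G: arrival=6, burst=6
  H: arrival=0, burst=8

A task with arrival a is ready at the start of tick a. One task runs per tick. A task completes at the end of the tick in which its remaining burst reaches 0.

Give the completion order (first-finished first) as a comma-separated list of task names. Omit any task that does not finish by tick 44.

completion order = B, F, A, C, E, D, G, H

t=0: L0/L1/L2 = AH/-/- → run A
t=1: L0/L1/L2 = AHC/-/- → run A
t=2: L0/L1/L2 = HC/A/- → run H
t=3: L0/L1/L2 = HCBEF/A/- → run H
t=4: L0/L1/L2 = CBEFD/AH/- → run C
t=5: L0/L1/L2 = CBEFD/AH/- → run C
t=6: L0/L1/L2 = BEFDG/AHC/- → run B
t=7: L0/L1/L2 = BEFDG/AHC/- → run B
t=8: L0/L1/L2 = EFDG/AHC/- → run E
t=9: L0/L1/L2 = EFDG/AHC/- → run E
t=10: L0/L1/L2 = FDG/AHCE/- → run F
t=11: L0/L1/L2 = FDG/AHCE/- → run F
t=12: L0/L1/L2 = DG/AHCE/- → run D
t=13: L0/L1/L2 = DG/AHCE/- → run D
t=14: L0/L1/L2 = G/AHCED/- → run G
t=15: L0/L1/L2 = G/AHCED/- → run G
t=16: L0/L1/L2 = -/AHCEDG/- → run A
t=17: L0/L1/L2 = -/AHCEDG/- → run A
t=18: L0/L1/L2 = -/HCEDG/- → run H
t=19: L0/L1/L2 = -/HCEDG/- → run H
t=20: L0/L1/L2 = -/HCEDG/- → run H
t=21: L0/L1/L2 = -/HCEDG/- → run H
t=22: L0/L1/L2 = -/CEDG/H → run C
t=23: L0/L1/L2 = -/CEDG/H → run C
t=24: L0/L1/L2 = -/CEDG/H → run C
t=25: L0/L1/L2 = -/EDG/H → run E
t=26: L0/L1/L2 = -/EDG/H → run E
t=27: L0/L1/L2 = -/EDG/H → run E
t=28: L0/L1/L2 = -/EDG/H → run E
t=29: L0/L1/L2 = -/DG/H → run D
t=30: L0/L1/L2 = -/DG/H → run D
t=31: L0/L1/L2 = -/DG/H → run D
t=32: L0/L1/L2 = -/DG/H → run D
t=33: L0/L1/L2 = -/G/H → run G
t=34: L0/L1/L2 = -/G/H → run G
t=35: L0/L1/L2 = -/G/H → run G
t=36: L0/L1/L2 = -/G/H → run G
t=37: L0/L1/L2 = -/-/H → run H
t=38: L0/L1/L2 = -/-/H → run H
t=39: (idle)
t=40: (idle)
t=41: (idle)
t=42: (idle)
t=43: (idle)
t=44: (idle)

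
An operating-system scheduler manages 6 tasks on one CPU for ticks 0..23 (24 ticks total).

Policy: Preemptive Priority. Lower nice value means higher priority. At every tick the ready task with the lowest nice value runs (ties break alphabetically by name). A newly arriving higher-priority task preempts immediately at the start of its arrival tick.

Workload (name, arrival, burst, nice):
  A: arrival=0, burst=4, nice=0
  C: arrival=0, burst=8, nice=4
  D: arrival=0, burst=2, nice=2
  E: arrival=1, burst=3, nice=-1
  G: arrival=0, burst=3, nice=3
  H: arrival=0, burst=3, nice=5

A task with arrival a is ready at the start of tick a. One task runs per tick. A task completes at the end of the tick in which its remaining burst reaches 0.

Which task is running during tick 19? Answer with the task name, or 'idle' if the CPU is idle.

running at tick 19 = C

t=0: ready={A,C,D,G,H} → run A
t=1: ready={A,C,D,E,G,H} → run E
t=2: ready={A,C,D,E,G,H} → run E
t=3: ready={A,C,D,E,G,H} → run E
t=4: ready={A,C,D,G,H} → run A
t=5: ready={A,C,D,G,H} → run A
t=6: ready={A,C,D,G,H} → run A
t=7: ready={C,D,G,H} → run D
t=8: ready={C,D,G,H} → run D
t=9: ready={C,G,H} → run G
t=10: ready={C,G,H} → run G
t=11: ready={C,G,H} → run G
t=12: ready={C,H} → run C
t=13: ready={C,H} → run C
t=14: ready={C,H} → run C
t=15: ready={C,H} → run C
t=16: ready={C,H} → run C
t=17: ready={C,H} → run C
t=18: ready={C,H} → run C
t=19: ready={C,H} → run C
t=20: ready={H} → run H
t=21: ready={H} → run H
t=22: ready={H} → run H
t=23: (idle)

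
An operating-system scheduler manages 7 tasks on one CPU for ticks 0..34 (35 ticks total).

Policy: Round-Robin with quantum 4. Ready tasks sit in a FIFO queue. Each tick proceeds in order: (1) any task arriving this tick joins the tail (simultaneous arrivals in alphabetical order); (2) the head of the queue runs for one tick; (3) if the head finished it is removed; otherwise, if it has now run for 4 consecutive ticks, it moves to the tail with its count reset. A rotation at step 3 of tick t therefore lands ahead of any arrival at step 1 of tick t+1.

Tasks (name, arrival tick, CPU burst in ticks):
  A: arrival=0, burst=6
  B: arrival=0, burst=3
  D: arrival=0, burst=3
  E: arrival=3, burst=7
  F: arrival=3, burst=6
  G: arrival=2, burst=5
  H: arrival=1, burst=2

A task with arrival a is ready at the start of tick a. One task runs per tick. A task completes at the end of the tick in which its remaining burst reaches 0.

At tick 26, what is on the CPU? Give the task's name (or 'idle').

t=0: queue=[A,B,D] q_used=0 → run A
t=1: queue=[A,B,D,H] q_used=1 → run A
t=2: queue=[A,B,D,H,G] q_used=2 → run A
t=3: queue=[A,B,D,H,G,E,F] q_used=3 → run A
t=4: queue=[B,D,H,G,E,F,A] q_used=0 → run B
t=5: queue=[B,D,H,G,E,F,A] q_used=1 → run B
t=6: queue=[B,D,H,G,E,F,A] q_used=2 → run B
t=7: queue=[D,H,G,E,F,A] q_used=0 → run D
t=8: queue=[D,H,G,E,F,A] q_used=1 → run D
t=9: queue=[D,H,G,E,F,A] q_used=2 → run D
t=10: queue=[H,G,E,F,A] q_used=0 → run H
t=11: queue=[H,G,E,F,A] q_used=1 → run H
t=12: queue=[G,E,F,A] q_used=0 → run G
t=13: queue=[G,E,F,A] q_used=1 → run G
t=14: queue=[G,E,F,A] q_used=2 → run G
t=15: queue=[G,E,F,A] q_used=3 → run G
t=16: queue=[E,F,A,G] q_used=0 → run E
t=17: queue=[E,F,A,G] q_used=1 → run E
t=18: queue=[E,F,A,G] q_used=2 → run E
t=19: queue=[E,F,A,G] q_used=3 → run E
t=20: queue=[F,A,G,E] q_used=0 → run F
t=21: queue=[F,A,G,E] q_used=1 → run F
t=22: queue=[F,A,G,E] q_used=2 → run F
t=23: queue=[F,A,G,E] q_used=3 → run F
t=24: queue=[A,G,E,F] q_used=0 → run A
t=25: queue=[A,G,E,F] q_used=1 → run A
t=26: queue=[G,E,F] q_used=0 → run G
t=27: queue=[E,F] q_used=0 → run E
t=28: queue=[E,F] q_used=1 → run E
t=29: queue=[E,F] q_used=2 → run E
t=30: queue=[F] q_used=0 → run F
t=31: queue=[F] q_used=1 → run F
t=32: (idle)
t=33: (idle)
t=34: (idle)

running at tick 26 = G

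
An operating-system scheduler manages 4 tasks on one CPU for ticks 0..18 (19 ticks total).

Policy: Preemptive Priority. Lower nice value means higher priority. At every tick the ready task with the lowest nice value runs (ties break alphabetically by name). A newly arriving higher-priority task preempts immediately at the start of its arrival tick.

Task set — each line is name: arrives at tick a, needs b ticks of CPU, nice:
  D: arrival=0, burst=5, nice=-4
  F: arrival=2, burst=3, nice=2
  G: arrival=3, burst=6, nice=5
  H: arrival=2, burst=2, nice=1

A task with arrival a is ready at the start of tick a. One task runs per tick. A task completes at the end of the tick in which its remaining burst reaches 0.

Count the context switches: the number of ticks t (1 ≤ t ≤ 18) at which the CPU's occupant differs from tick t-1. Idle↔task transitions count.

t=0: ready={D} → run D
t=1: ready={D} → run D
t=2: ready={D,F,H} → run D
t=3: ready={D,F,G,H} → run D
t=4: ready={D,F,G,H} → run D
t=5: ready={F,G,H} → run H
t=6: ready={F,G,H} → run H
t=7: ready={F,G} → run F
t=8: ready={F,G} → run F
t=9: ready={F,G} → run F
t=10: ready={G} → run G
t=11: ready={G} → run G
t=12: ready={G} → run G
t=13: ready={G} → run G
t=14: ready={G} → run G
t=15: ready={G} → run G
t=16: (idle)
t=17: (idle)
t=18: (idle)

context switches = 4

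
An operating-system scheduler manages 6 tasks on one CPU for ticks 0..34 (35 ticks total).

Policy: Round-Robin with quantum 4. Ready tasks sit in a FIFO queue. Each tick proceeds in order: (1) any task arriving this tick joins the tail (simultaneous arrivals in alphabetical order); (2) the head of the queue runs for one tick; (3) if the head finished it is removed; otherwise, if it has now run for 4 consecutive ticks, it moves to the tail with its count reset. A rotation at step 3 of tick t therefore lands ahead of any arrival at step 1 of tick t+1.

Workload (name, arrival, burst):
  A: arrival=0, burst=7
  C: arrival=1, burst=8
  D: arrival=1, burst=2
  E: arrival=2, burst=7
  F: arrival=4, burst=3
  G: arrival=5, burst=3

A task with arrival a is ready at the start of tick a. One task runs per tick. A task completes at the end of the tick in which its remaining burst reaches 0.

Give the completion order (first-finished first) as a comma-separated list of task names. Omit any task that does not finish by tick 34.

t=0: queue=[A] q_used=0 → run A
t=1: queue=[A,C,D] q_used=1 → run A
t=2: queue=[A,C,D,E] q_used=2 → run A
t=3: queue=[A,C,D,E] q_used=3 → run A
t=4: queue=[C,D,E,A,F] q_used=0 → run C
t=5: queue=[C,D,E,A,F,G] q_used=1 → run C
t=6: queue=[C,D,E,A,F,G] q_used=2 → run C
t=7: queue=[C,D,E,A,F,G] q_used=3 → run C
t=8: queue=[D,E,A,F,G,C] q_used=0 → run D
t=9: queue=[D,E,A,F,G,C] q_used=1 → run D
t=10: queue=[E,A,F,G,C] q_used=0 → run E
t=11: queue=[E,A,F,G,C] q_used=1 → run E
t=12: queue=[E,A,F,G,C] q_used=2 → run E
t=13: queue=[E,A,F,G,C] q_used=3 → run E
t=14: queue=[A,F,G,C,E] q_used=0 → run A
t=15: queue=[A,F,G,C,E] q_used=1 → run A
t=16: queue=[A,F,G,C,E] q_used=2 → run A
t=17: queue=[F,G,C,E] q_used=0 → run F
t=18: queue=[F,G,C,E] q_used=1 → run F
t=19: queue=[F,G,C,E] q_used=2 → run F
t=20: queue=[G,C,E] q_used=0 → run G
t=21: queue=[G,C,E] q_used=1 → run G
t=22: queue=[G,C,E] q_used=2 → run G
t=23: queue=[C,E] q_used=0 → run C
t=24: queue=[C,E] q_used=1 → run C
t=25: queue=[C,E] q_used=2 → run C
t=26: queue=[C,E] q_used=3 → run C
t=27: queue=[E] q_used=0 → run E
t=28: queue=[E] q_used=1 → run E
t=29: queue=[E] q_used=2 → run E
t=30: (idle)
t=31: (idle)
t=32: (idle)
t=33: (idle)
t=34: (idle)

completion order = D, A, F, G, C, E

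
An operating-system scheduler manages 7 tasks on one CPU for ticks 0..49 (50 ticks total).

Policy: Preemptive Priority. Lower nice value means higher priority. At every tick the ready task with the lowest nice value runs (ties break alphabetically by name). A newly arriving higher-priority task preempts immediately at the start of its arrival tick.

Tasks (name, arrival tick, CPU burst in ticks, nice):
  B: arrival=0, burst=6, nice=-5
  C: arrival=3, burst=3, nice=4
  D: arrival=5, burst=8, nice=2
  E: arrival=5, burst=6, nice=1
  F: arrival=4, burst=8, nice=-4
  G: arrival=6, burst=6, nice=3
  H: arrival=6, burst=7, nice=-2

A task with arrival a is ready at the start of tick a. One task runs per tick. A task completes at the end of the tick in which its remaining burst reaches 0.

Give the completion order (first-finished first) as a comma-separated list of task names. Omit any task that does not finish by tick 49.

completion order = B, F, H, E, D, G, C

t=0: ready={B} → run B
t=1: ready={B} → run B
t=2: ready={B} → run B
t=3: ready={B,C} → run B
t=4: ready={B,C,F} → run B
t=5: ready={B,C,D,E,F} → run B
t=6: ready={C,D,E,F,G,H} → run F
t=7: ready={C,D,E,F,G,H} → run F
t=8: ready={C,D,E,F,G,H} → run F
t=9: ready={C,D,E,F,G,H} → run F
t=10: ready={C,D,E,F,G,H} → run F
t=11: ready={C,D,E,F,G,H} → run F
t=12: ready={C,D,E,F,G,H} → run F
t=13: ready={C,D,E,F,G,H} → run F
t=14: ready={C,D,E,G,H} → run H
t=15: ready={C,D,E,G,H} → run H
t=16: ready={C,D,E,G,H} → run H
t=17: ready={C,D,E,G,H} → run H
t=18: ready={C,D,E,G,H} → run H
t=19: ready={C,D,E,G,H} → run H
t=20: ready={C,D,E,G,H} → run H
t=21: ready={C,D,E,G} → run E
t=22: ready={C,D,E,G} → run E
t=23: ready={C,D,E,G} → run E
t=24: ready={C,D,E,G} → run E
t=25: ready={C,D,E,G} → run E
t=26: ready={C,D,E,G} → run E
t=27: ready={C,D,G} → run D
t=28: ready={C,D,G} → run D
t=29: ready={C,D,G} → run D
t=30: ready={C,D,G} → run D
t=31: ready={C,D,G} → run D
t=32: ready={C,D,G} → run D
t=33: ready={C,D,G} → run D
t=34: ready={C,D,G} → run D
t=35: ready={C,G} → run G
t=36: ready={C,G} → run G
t=37: ready={C,G} → run G
t=38: ready={C,G} → run G
t=39: ready={C,G} → run G
t=40: ready={C,G} → run G
t=41: ready={C} → run C
t=42: ready={C} → run C
t=43: ready={C} → run C
t=44: (idle)
t=45: (idle)
t=46: (idle)
t=47: (idle)
t=48: (idle)
t=49: (idle)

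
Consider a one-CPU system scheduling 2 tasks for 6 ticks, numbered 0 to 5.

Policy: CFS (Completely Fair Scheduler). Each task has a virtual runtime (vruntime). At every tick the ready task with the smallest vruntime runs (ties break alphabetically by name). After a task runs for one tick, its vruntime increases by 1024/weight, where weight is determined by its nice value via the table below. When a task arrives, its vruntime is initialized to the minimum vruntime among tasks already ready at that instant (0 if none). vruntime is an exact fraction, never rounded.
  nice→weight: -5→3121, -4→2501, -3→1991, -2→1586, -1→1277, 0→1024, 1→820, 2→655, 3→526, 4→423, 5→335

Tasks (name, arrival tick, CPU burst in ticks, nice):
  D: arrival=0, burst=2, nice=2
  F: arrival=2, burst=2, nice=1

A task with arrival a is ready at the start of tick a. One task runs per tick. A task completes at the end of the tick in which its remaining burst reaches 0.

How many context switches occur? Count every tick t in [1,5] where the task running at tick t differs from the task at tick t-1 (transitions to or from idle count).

context switches = 2

t=0: vr[D=0] → run D
t=1: vr[D=1024/655] → run D
t=2: vr[F=0] → run F
t=3: vr[F=256/205] → run F
t=4: (idle)
t=5: (idle)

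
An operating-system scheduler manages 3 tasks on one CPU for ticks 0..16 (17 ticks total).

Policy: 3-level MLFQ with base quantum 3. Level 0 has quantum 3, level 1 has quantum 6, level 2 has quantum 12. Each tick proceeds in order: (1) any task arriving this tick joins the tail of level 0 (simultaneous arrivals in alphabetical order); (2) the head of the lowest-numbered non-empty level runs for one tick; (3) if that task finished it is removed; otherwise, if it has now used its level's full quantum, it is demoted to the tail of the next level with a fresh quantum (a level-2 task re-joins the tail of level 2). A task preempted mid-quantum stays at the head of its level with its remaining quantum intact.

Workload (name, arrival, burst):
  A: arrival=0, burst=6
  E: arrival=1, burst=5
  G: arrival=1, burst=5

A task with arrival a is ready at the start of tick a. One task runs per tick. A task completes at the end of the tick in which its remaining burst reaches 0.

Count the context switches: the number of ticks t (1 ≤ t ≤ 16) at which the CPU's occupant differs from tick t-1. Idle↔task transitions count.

t=0: L0/L1/L2 = A/-/- → run A
t=1: L0/L1/L2 = AEG/-/- → run A
t=2: L0/L1/L2 = AEG/-/- → run A
t=3: L0/L1/L2 = EG/A/- → run E
t=4: L0/L1/L2 = EG/A/- → run E
t=5: L0/L1/L2 = EG/A/- → run E
t=6: L0/L1/L2 = G/AE/- → run G
t=7: L0/L1/L2 = G/AE/- → run G
t=8: L0/L1/L2 = G/AE/- → run G
t=9: L0/L1/L2 = -/AEG/- → run A
t=10: L0/L1/L2 = -/AEG/- → run A
t=11: L0/L1/L2 = -/AEG/- → run A
t=12: L0/L1/L2 = -/EG/- → run E
t=13: L0/L1/L2 = -/EG/- → run E
t=14: L0/L1/L2 = -/G/- → run G
t=15: L0/L1/L2 = -/G/- → run G
t=16: (idle)

context switches = 6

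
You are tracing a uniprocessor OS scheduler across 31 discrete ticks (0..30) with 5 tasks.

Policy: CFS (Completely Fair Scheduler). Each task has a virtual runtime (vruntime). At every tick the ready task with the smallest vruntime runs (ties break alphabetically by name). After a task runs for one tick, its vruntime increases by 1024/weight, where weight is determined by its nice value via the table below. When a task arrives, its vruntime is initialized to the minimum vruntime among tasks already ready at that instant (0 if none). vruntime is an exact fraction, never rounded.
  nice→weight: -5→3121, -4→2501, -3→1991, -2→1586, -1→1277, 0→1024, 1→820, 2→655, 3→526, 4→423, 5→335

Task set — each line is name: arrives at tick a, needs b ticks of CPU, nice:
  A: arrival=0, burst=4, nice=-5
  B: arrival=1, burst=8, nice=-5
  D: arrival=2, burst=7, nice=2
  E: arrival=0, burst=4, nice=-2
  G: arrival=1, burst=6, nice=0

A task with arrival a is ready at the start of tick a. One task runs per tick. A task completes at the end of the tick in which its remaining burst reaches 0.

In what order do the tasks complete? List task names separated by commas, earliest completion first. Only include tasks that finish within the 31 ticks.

t=0: vr[A=0 E=0] → run A
t=1: vr[A=1024/3121 B=0 E=0 G=0] → run B
t=2: vr[A=1024/3121 B=1024/3121 D=0 E=0 G=0] → run D
t=3: vr[A=1024/3121 B=1024/3121 D=1024/655 E=0 G=0] → run E
t=4: vr[A=1024/3121 B=1024/3121 D=1024/655 E=512/793 G=0] → run G
t=5: vr[A=1024/3121 B=1024/3121 D=1024/655 E=512/793 G=1] → run A
t=6: vr[A=2048/3121 B=1024/3121 D=1024/655 E=512/793 G=1] → run B
t=7: vr[A=2048/3121 B=2048/3121 D=1024/655 E=512/793 G=1] → run E
t=8: vr[A=2048/3121 B=2048/3121 D=1024/655 E=1024/793 G=1] → run A
t=9: vr[A=3072/3121 B=2048/3121 D=1024/655 E=1024/793 G=1] → run B
t=10: vr[A=3072/3121 B=3072/3121 D=1024/655 E=1024/793 G=1] → run A
t=11: vr[B=3072/3121 D=1024/655 E=1024/793 G=1] → run B
t=12: vr[B=4096/3121 D=1024/655 E=1024/793 G=1] → run G
t=13: vr[B=4096/3121 D=1024/655 E=1024/793 G=2] → run E
t=14: vr[B=4096/3121 D=1024/655 E=1536/793 G=2] → run B
t=15: vr[B=5120/3121 D=1024/655 E=1536/793 G=2] → run D
t=16: vr[B=5120/3121 D=2048/655 E=1536/793 G=2] → run B
t=17: vr[B=6144/3121 D=2048/655 E=1536/793 G=2] → run E
t=18: vr[B=6144/3121 D=2048/655 G=2] → run B
t=19: vr[B=7168/3121 D=2048/655 G=2] → run G
t=20: vr[B=7168/3121 D=2048/655 G=3] → run B
t=21: vr[D=2048/655 G=3] → run G
t=22: vr[D=2048/655 G=4] → run D
t=23: vr[D=3072/655 G=4] → run G
t=24: vr[D=3072/655 G=5] → run D
t=25: vr[D=4096/655 G=5] → run G
t=26: vr[D=4096/655] → run D
t=27: vr[D=1024/131] → run D
t=28: vr[D=6144/655] → run D
t=29: (idle)
t=30: (idle)

completion order = A, E, B, G, D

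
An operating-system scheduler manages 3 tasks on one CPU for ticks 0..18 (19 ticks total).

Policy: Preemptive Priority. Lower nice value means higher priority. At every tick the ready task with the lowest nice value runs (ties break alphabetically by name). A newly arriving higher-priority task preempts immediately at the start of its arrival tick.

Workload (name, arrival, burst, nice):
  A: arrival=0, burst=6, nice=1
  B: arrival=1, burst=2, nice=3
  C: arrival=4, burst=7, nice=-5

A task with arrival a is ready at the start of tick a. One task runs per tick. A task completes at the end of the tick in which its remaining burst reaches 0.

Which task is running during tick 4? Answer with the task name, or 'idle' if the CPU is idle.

running at tick 4 = C

t=0: ready={A} → run A
t=1: ready={A,B} → run A
t=2: ready={A,B} → run A
t=3: ready={A,B} → run A
t=4: ready={A,B,C} → run C
t=5: ready={A,B,C} → run C
t=6: ready={A,B,C} → run C
t=7: ready={A,B,C} → run C
t=8: ready={A,B,C} → run C
t=9: ready={A,B,C} → run C
t=10: ready={A,B,C} → run C
t=11: ready={A,B} → run A
t=12: ready={A,B} → run A
t=13: ready={B} → run B
t=14: ready={B} → run B
t=15: (idle)
t=16: (idle)
t=17: (idle)
t=18: (idle)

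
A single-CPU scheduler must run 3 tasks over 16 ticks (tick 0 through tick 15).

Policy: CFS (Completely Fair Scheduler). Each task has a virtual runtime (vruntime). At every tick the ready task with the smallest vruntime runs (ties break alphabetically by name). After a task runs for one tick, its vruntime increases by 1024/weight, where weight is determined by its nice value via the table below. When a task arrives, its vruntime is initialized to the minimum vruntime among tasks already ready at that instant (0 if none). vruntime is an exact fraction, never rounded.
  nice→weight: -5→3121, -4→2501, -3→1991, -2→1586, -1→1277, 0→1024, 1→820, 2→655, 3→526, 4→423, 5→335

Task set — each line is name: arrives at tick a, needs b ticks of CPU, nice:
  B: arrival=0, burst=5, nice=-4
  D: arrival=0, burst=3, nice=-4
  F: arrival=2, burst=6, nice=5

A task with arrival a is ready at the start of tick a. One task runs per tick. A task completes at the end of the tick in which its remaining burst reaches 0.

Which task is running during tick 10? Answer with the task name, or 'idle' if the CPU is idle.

running at tick 10 = F

t=0: vr[B=0 D=0] → run B
t=1: vr[B=1024/2501 D=0] → run D
t=2: vr[B=1024/2501 D=1024/2501 F=1024/2501] → run B
t=3: vr[B=2048/2501 D=1024/2501 F=1024/2501] → run D
t=4: vr[B=2048/2501 D=2048/2501 F=1024/2501] → run F
t=5: vr[B=2048/2501 D=2048/2501 F=2904064/837835] → run B
t=6: vr[B=3072/2501 D=2048/2501 F=2904064/837835] → run D
t=7: vr[B=3072/2501 F=2904064/837835] → run B
t=8: vr[B=4096/2501 F=2904064/837835] → run B
t=9: vr[F=2904064/837835] → run F
t=10: vr[F=5465088/837835] → run F
t=11: vr[F=8026112/837835] → run F
t=12: vr[F=10587136/837835] → run F
t=13: vr[F=2629632/167567] → run F
t=14: (idle)
t=15: (idle)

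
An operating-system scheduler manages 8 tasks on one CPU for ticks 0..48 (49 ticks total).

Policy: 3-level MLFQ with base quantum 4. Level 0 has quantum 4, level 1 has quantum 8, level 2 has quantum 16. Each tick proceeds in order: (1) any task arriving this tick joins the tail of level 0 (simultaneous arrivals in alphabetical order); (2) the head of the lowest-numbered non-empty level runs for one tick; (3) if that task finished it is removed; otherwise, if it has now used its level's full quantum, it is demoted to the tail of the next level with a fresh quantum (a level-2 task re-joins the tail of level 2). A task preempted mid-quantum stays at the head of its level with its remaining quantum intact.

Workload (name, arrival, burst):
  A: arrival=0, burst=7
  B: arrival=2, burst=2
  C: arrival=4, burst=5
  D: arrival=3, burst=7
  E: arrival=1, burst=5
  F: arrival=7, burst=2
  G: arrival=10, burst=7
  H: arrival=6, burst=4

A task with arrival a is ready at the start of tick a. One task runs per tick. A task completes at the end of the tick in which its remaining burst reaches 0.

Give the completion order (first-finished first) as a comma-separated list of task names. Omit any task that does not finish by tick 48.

completion order = B, H, F, A, E, D, C, G

t=0: L0/L1/L2 = A/-/- → run A
t=1: L0/L1/L2 = AE/-/- → run A
t=2: L0/L1/L2 = AEB/-/- → run A
t=3: L0/L1/L2 = AEBD/-/- → run A
t=4: L0/L1/L2 = EBDC/A/- → run E
t=5: L0/L1/L2 = EBDC/A/- → run E
t=6: L0/L1/L2 = EBDCH/A/- → run E
t=7: L0/L1/L2 = EBDCHF/A/- → run E
t=8: L0/L1/L2 = BDCHF/AE/- → run B
t=9: L0/L1/L2 = BDCHF/AE/- → run B
t=10: L0/L1/L2 = DCHFG/AE/- → run D
t=11: L0/L1/L2 = DCHFG/AE/- → run D
t=12: L0/L1/L2 = DCHFG/AE/- → run D
t=13: L0/L1/L2 = DCHFG/AE/- → run D
t=14: L0/L1/L2 = CHFG/AED/- → run C
t=15: L0/L1/L2 = CHFG/AED/- → run C
t=16: L0/L1/L2 = CHFG/AED/- → run C
t=17: L0/L1/L2 = CHFG/AED/- → run C
t=18: L0/L1/L2 = HFG/AEDC/- → run H
t=19: L0/L1/L2 = HFG/AEDC/- → run H
t=20: L0/L1/L2 = HFG/AEDC/- → run H
t=21: L0/L1/L2 = HFG/AEDC/- → run H
t=22: L0/L1/L2 = FG/AEDC/- → run F
t=23: L0/L1/L2 = FG/AEDC/- → run F
t=24: L0/L1/L2 = G/AEDC/- → run G
t=25: L0/L1/L2 = G/AEDC/- → run G
t=26: L0/L1/L2 = G/AEDC/- → run G
t=27: L0/L1/L2 = G/AEDC/- → run G
t=28: L0/L1/L2 = -/AEDCG/- → run A
t=29: L0/L1/L2 = -/AEDCG/- → run A
t=30: L0/L1/L2 = -/AEDCG/- → run A
t=31: L0/L1/L2 = -/EDCG/- → run E
t=32: L0/L1/L2 = -/DCG/- → run D
t=33: L0/L1/L2 = -/DCG/- → run D
t=34: L0/L1/L2 = -/DCG/- → run D
t=35: L0/L1/L2 = -/CG/- → run C
t=36: L0/L1/L2 = -/G/- → run G
t=37: L0/L1/L2 = -/G/- → run G
t=38: L0/L1/L2 = -/G/- → run G
t=39: (idle)
t=40: (idle)
t=41: (idle)
t=42: (idle)
t=43: (idle)
t=44: (idle)
t=45: (idle)
t=46: (idle)
t=47: (idle)
t=48: (idle)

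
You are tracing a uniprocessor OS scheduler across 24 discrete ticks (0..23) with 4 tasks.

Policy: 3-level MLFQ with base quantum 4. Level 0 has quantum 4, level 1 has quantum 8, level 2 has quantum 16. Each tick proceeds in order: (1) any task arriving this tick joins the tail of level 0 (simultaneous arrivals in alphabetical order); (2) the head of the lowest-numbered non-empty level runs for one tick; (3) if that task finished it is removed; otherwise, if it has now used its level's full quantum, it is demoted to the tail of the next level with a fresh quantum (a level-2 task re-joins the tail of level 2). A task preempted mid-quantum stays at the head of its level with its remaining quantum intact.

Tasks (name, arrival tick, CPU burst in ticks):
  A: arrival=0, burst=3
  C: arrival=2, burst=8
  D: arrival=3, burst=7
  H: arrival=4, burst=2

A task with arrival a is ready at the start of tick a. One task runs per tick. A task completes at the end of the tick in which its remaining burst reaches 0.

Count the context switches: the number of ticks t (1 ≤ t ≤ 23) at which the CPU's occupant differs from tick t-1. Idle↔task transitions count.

t=0: L0/L1/L2 = A/-/- → run A
t=1: L0/L1/L2 = A/-/- → run A
t=2: L0/L1/L2 = AC/-/- → run A
t=3: L0/L1/L2 = CD/-/- → run C
t=4: L0/L1/L2 = CDH/-/- → run C
t=5: L0/L1/L2 = CDH/-/- → run C
t=6: L0/L1/L2 = CDH/-/- → run C
t=7: L0/L1/L2 = DH/C/- → run D
t=8: L0/L1/L2 = DH/C/- → run D
t=9: L0/L1/L2 = DH/C/- → run D
t=10: L0/L1/L2 = DH/C/- → run D
t=11: L0/L1/L2 = H/CD/- → run H
t=12: L0/L1/L2 = H/CD/- → run H
t=13: L0/L1/L2 = -/CD/- → run C
t=14: L0/L1/L2 = -/CD/- → run C
t=15: L0/L1/L2 = -/CD/- → run C
t=16: L0/L1/L2 = -/CD/- → run C
t=17: L0/L1/L2 = -/D/- → run D
t=18: L0/L1/L2 = -/D/- → run D
t=19: L0/L1/L2 = -/D/- → run D
t=20: (idle)
t=21: (idle)
t=22: (idle)
t=23: (idle)

context switches = 6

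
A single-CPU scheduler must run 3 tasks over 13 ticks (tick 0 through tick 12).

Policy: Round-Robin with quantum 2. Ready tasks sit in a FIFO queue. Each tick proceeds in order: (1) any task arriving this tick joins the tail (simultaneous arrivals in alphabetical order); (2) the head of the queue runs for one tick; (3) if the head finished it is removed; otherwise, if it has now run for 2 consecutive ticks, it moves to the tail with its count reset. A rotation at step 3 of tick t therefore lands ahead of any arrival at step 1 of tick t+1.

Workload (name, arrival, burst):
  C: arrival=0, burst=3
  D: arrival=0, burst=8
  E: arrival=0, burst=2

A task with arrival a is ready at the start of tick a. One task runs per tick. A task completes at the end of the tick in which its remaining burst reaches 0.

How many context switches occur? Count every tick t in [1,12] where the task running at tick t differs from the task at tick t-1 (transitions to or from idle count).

context switches = 4

t=0: queue=[C,D,E] q_used=0 → run C
t=1: queue=[C,D,E] q_used=1 → run C
t=2: queue=[D,E,C] q_used=0 → run D
t=3: queue=[D,E,C] q_used=1 → run D
t=4: queue=[E,C,D] q_used=0 → run E
t=5: queue=[E,C,D] q_used=1 → run E
t=6: queue=[C,D] q_used=0 → run C
t=7: queue=[D] q_used=0 → run D
t=8: queue=[D] q_used=1 → run D
t=9: queue=[D] q_used=0 → run D
t=10: queue=[D] q_used=1 → run D
t=11: queue=[D] q_used=0 → run D
t=12: queue=[D] q_used=1 → run D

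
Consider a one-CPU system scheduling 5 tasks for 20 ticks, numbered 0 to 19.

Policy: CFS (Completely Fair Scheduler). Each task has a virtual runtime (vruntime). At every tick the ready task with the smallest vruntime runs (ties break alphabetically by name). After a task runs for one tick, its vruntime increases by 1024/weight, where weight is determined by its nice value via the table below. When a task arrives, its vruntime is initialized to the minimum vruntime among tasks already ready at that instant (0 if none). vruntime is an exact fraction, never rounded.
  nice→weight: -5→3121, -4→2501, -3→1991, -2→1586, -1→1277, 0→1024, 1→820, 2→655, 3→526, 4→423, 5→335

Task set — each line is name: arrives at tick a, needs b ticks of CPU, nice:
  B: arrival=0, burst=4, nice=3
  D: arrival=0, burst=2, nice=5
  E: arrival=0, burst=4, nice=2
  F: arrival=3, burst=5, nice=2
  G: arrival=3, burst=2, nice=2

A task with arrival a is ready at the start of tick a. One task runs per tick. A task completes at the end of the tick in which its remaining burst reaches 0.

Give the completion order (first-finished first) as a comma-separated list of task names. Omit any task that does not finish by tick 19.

completion order = D, G, E, B, F

t=0: vr[B=0 D=0 E=0] → run B
t=1: vr[B=512/263 D=0 E=0] → run D
t=2: vr[B=512/263 D=1024/335 E=0] → run E
t=3: vr[B=512/263 D=1024/335 E=1024/655 F=1024/655 G=1024/655] → run E
t=4: vr[B=512/263 D=1024/335 E=2048/655 F=1024/655 G=1024/655] → run F
t=5: vr[B=512/263 D=1024/335 E=2048/655 F=2048/655 G=1024/655] → run G
t=6: vr[B=512/263 D=1024/335 E=2048/655 F=2048/655 G=2048/655] → run B
t=7: vr[B=1024/263 D=1024/335 E=2048/655 F=2048/655 G=2048/655] → run D
t=8: vr[B=1024/263 E=2048/655 F=2048/655 G=2048/655] → run E
t=9: vr[B=1024/263 E=3072/655 F=2048/655 G=2048/655] → run F
t=10: vr[B=1024/263 E=3072/655 F=3072/655 G=2048/655] → run G
t=11: vr[B=1024/263 E=3072/655 F=3072/655] → run B
t=12: vr[B=1536/263 E=3072/655 F=3072/655] → run E
t=13: vr[B=1536/263 F=3072/655] → run F
t=14: vr[B=1536/263 F=4096/655] → run B
t=15: vr[F=4096/655] → run F
t=16: vr[F=1024/131] → run F
t=17: (idle)
t=18: (idle)
t=19: (idle)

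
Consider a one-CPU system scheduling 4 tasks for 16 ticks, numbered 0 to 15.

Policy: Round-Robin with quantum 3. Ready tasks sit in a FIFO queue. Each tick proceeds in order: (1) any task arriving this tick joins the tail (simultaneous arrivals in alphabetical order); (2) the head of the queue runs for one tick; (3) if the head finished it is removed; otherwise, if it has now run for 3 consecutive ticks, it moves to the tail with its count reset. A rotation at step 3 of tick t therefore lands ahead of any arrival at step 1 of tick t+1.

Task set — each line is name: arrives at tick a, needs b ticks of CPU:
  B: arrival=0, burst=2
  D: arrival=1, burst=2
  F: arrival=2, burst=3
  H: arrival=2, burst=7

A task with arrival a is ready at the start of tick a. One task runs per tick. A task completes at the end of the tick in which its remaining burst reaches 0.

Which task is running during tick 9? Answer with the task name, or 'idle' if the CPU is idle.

running at tick 9 = H

t=0: queue=[B] q_used=0 → run B
t=1: queue=[B,D] q_used=1 → run B
t=2: queue=[D,F,H] q_used=0 → run D
t=3: queue=[D,F,H] q_used=1 → run D
t=4: queue=[F,H] q_used=0 → run F
t=5: queue=[F,H] q_used=1 → run F
t=6: queue=[F,H] q_used=2 → run F
t=7: queue=[H] q_used=0 → run H
t=8: queue=[H] q_used=1 → run H
t=9: queue=[H] q_used=2 → run H
t=10: queue=[H] q_used=0 → run H
t=11: queue=[H] q_used=1 → run H
t=12: queue=[H] q_used=2 → run H
t=13: queue=[H] q_used=0 → run H
t=14: (idle)
t=15: (idle)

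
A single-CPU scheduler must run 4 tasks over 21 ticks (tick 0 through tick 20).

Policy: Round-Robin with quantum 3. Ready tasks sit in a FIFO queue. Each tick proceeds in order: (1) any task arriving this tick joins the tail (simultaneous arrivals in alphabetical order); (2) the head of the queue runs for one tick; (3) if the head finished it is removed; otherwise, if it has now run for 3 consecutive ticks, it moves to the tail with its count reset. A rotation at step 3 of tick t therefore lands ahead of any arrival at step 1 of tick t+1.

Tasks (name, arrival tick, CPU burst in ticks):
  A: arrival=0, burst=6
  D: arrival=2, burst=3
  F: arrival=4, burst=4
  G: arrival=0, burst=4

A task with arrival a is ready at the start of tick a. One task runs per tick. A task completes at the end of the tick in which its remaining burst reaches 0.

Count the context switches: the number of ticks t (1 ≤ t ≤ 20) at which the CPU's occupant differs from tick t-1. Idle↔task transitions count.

context switches = 7

t=0: queue=[A,G] q_used=0 → run A
t=1: queue=[A,G] q_used=1 → run A
t=2: queue=[A,G,D] q_used=2 → run A
t=3: queue=[G,D,A] q_used=0 → run G
t=4: queue=[G,D,A,F] q_used=1 → run G
t=5: queue=[G,D,A,F] q_used=2 → run G
t=6: queue=[D,A,F,G] q_used=0 → run D
t=7: queue=[D,A,F,G] q_used=1 → run D
t=8: queue=[D,A,F,G] q_used=2 → run D
t=9: queue=[A,F,G] q_used=0 → run A
t=10: queue=[A,F,G] q_used=1 → run A
t=11: queue=[A,F,G] q_used=2 → run A
t=12: queue=[F,G] q_used=0 → run F
t=13: queue=[F,G] q_used=1 → run F
t=14: queue=[F,G] q_used=2 → run F
t=15: queue=[G,F] q_used=0 → run G
t=16: queue=[F] q_used=0 → run F
t=17: (idle)
t=18: (idle)
t=19: (idle)
t=20: (idle)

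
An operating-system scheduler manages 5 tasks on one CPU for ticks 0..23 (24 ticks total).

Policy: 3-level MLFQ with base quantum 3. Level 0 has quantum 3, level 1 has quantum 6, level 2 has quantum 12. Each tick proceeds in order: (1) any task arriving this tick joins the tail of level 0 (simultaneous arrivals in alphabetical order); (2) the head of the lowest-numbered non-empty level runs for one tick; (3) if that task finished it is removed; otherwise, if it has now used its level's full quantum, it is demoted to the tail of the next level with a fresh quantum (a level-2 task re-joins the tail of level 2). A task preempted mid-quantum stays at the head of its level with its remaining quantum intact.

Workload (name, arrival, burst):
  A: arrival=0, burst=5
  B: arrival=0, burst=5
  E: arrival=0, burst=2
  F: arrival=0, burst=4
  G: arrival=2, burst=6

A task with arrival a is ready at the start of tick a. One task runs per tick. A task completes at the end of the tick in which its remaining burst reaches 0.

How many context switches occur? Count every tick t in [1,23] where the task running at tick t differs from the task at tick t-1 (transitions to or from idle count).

t=0: L0/L1/L2 = ABEF/-/- → run A
t=1: L0/L1/L2 = ABEF/-/- → run A
t=2: L0/L1/L2 = ABEFG/-/- → run A
t=3: L0/L1/L2 = BEFG/A/- → run B
t=4: L0/L1/L2 = BEFG/A/- → run B
t=5: L0/L1/L2 = BEFG/A/- → run B
t=6: L0/L1/L2 = EFG/AB/- → run E
t=7: L0/L1/L2 = EFG/AB/- → run E
t=8: L0/L1/L2 = FG/AB/- → run F
t=9: L0/L1/L2 = FG/AB/- → run F
t=10: L0/L1/L2 = FG/AB/- → run F
t=11: L0/L1/L2 = G/ABF/- → run G
t=12: L0/L1/L2 = G/ABF/- → run G
t=13: L0/L1/L2 = G/ABF/- → run G
t=14: L0/L1/L2 = -/ABFG/- → run A
t=15: L0/L1/L2 = -/ABFG/- → run A
t=16: L0/L1/L2 = -/BFG/- → run B
t=17: L0/L1/L2 = -/BFG/- → run B
t=18: L0/L1/L2 = -/FG/- → run F
t=19: L0/L1/L2 = -/G/- → run G
t=20: L0/L1/L2 = -/G/- → run G
t=21: L0/L1/L2 = -/G/- → run G
t=22: (idle)
t=23: (idle)

context switches = 9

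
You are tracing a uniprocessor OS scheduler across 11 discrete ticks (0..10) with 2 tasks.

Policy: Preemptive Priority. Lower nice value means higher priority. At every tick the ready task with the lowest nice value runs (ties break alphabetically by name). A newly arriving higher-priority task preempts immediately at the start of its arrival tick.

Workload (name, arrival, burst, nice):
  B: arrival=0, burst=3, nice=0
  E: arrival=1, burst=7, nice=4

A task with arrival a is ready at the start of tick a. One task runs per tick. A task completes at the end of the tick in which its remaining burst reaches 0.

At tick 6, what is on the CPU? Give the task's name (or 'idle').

t=0: ready={B} → run B
t=1: ready={B,E} → run B
t=2: ready={B,E} → run B
t=3: ready={E} → run E
t=4: ready={E} → run E
t=5: ready={E} → run E
t=6: ready={E} → run E
t=7: ready={E} → run E
t=8: ready={E} → run E
t=9: ready={E} → run E
t=10: (idle)

running at tick 6 = E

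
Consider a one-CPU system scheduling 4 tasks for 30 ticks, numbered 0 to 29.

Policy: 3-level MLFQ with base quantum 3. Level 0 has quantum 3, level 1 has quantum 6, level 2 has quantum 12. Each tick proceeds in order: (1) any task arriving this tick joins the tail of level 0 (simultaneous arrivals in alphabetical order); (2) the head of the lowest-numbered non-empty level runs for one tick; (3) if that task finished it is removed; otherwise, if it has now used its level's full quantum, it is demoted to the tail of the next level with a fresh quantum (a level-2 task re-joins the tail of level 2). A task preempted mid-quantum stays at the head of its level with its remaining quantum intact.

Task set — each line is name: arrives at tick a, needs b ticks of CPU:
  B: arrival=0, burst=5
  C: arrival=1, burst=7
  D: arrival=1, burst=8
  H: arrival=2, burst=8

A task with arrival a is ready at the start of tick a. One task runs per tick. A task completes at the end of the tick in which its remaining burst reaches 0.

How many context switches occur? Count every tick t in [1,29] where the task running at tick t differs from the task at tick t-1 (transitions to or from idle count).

t=0: L0/L1/L2 = B/-/- → run B
t=1: L0/L1/L2 = BCD/-/- → run B
t=2: L0/L1/L2 = BCDH/-/- → run B
t=3: L0/L1/L2 = CDH/B/- → run C
t=4: L0/L1/L2 = CDH/B/- → run C
t=5: L0/L1/L2 = CDH/B/- → run C
t=6: L0/L1/L2 = DH/BC/- → run D
t=7: L0/L1/L2 = DH/BC/- → run D
t=8: L0/L1/L2 = DH/BC/- → run D
t=9: L0/L1/L2 = H/BCD/- → run H
t=10: L0/L1/L2 = H/BCD/- → run H
t=11: L0/L1/L2 = H/BCD/- → run H
t=12: L0/L1/L2 = -/BCDH/- → run B
t=13: L0/L1/L2 = -/BCDH/- → run B
t=14: L0/L1/L2 = -/CDH/- → run C
t=15: L0/L1/L2 = -/CDH/- → run C
t=16: L0/L1/L2 = -/CDH/- → run C
t=17: L0/L1/L2 = -/CDH/- → run C
t=18: L0/L1/L2 = -/DH/- → run D
t=19: L0/L1/L2 = -/DH/- → run D
t=20: L0/L1/L2 = -/DH/- → run D
t=21: L0/L1/L2 = -/DH/- → run D
t=22: L0/L1/L2 = -/DH/- → run D
t=23: L0/L1/L2 = -/H/- → run H
t=24: L0/L1/L2 = -/H/- → run H
t=25: L0/L1/L2 = -/H/- → run H
t=26: L0/L1/L2 = -/H/- → run H
t=27: L0/L1/L2 = -/H/- → run H
t=28: (idle)
t=29: (idle)

context switches = 8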